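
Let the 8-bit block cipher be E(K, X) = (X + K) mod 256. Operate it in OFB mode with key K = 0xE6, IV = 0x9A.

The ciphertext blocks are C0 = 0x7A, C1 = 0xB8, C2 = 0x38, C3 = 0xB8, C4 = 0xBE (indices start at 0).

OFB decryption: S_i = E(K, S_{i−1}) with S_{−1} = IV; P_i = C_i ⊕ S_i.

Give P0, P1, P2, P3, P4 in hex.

P0 = 0xFA, P1 = 0xDE, P2 = 0x74, P3 = 0x8A, P4 = 0xA6

P0: S = E(K, 0x9A) = 0x80; 0x7A ⊕ 0x80 = 0xFA.
P1: S = E(K, 0x80) = 0x66; 0xB8 ⊕ 0x66 = 0xDE.
P2: S = E(K, 0x66) = 0x4C; 0x38 ⊕ 0x4C = 0x74.
P3: S = E(K, 0x4C) = 0x32; 0xB8 ⊕ 0x32 = 0x8A.
P4: S = E(K, 0x32) = 0x18; 0xBE ⊕ 0x18 = 0xA6.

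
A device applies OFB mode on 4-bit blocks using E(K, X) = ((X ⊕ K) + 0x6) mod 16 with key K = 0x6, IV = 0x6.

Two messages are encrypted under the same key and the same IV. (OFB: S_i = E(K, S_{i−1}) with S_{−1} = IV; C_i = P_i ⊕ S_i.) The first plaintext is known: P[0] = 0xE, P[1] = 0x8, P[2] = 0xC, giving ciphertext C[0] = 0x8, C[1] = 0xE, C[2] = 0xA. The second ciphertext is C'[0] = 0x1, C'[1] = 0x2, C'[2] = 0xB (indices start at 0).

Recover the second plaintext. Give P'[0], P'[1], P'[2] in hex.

P'[0] = 0x7, P'[1] = 0x4, P'[2] = 0xD

In OFB with a reused IV, both messages share the same keystream S_i, so C_i ⊕ C'_i = P_i ⊕ P'_i and thus P'_i = P_i ⊕ C_i ⊕ C'_i.
P'[0]: 0xE ⊕ 0x8 ⊕ 0x1 = 0x7.
P'[1]: 0x8 ⊕ 0xE ⊕ 0x2 = 0x4.
P'[2]: 0xC ⊕ 0xA ⊕ 0xB = 0xD.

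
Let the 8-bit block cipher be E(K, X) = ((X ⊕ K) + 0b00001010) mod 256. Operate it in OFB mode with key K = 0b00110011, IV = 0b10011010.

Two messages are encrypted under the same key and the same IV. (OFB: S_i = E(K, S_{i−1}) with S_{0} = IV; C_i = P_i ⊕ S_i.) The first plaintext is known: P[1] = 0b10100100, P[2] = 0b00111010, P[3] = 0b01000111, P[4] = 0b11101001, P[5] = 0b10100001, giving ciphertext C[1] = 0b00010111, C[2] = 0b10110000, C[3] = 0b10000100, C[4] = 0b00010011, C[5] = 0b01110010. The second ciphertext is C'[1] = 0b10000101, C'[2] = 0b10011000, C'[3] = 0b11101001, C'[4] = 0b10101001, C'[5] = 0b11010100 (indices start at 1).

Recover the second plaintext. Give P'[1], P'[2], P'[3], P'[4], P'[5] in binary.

In OFB with a reused IV, both messages share the same keystream S_i, so C_i ⊕ C'_i = P_i ⊕ P'_i and thus P'_i = P_i ⊕ C_i ⊕ C'_i.
P'[1]: 0b10100100 ⊕ 0b00010111 ⊕ 0b10000101 = 0b00110110.
P'[2]: 0b00111010 ⊕ 0b10110000 ⊕ 0b10011000 = 0b00010010.
P'[3]: 0b01000111 ⊕ 0b10000100 ⊕ 0b11101001 = 0b00101010.
P'[4]: 0b11101001 ⊕ 0b00010011 ⊕ 0b10101001 = 0b01010011.
P'[5]: 0b10100001 ⊕ 0b01110010 ⊕ 0b11010100 = 0b00000111.

P'[1] = 0b00110110, P'[2] = 0b00010010, P'[3] = 0b00101010, P'[4] = 0b01010011, P'[5] = 0b00000111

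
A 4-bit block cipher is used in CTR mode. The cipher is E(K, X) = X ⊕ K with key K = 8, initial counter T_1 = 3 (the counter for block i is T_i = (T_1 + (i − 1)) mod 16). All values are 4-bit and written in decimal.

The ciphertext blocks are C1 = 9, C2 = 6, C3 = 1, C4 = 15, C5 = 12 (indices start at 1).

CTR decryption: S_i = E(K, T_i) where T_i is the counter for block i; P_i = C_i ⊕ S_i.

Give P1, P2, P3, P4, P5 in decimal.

P1: T = 3, S = E(K, T) = 11; 9 ⊕ 11 = 2.
P2: T = 4, S = E(K, T) = 12; 6 ⊕ 12 = 10.
P3: T = 5, S = E(K, T) = 13; 1 ⊕ 13 = 12.
P4: T = 6, S = E(K, T) = 14; 15 ⊕ 14 = 1.
P5: T = 7, S = E(K, T) = 15; 12 ⊕ 15 = 3.

P1 = 2, P2 = 10, P3 = 12, P4 = 1, P5 = 3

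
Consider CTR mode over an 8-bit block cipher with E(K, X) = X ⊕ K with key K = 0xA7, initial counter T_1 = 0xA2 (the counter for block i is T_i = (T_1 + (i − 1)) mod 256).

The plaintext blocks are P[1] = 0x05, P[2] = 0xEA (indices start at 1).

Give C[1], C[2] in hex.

C[1] = 0x00, C[2] = 0xEE

CTR encryption: S_i = E(K, T_i) where T_i is the counter for block i; C_i = P_i ⊕ S_i.
C[1]: T = 0xA2, S = E(K, T) = 0x05; 0x05 ⊕ 0x05 = 0x00.
C[2]: T = 0xA3, S = E(K, T) = 0x04; 0xEA ⊕ 0x04 = 0xEE.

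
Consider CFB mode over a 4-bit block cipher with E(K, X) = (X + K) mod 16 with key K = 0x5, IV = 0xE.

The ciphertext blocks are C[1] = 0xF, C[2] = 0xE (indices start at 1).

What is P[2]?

CFB decryption: P_i = C_i ⊕ E(K, C_{i−1}), with C_{0} = IV.
P[2]: E(K, 0xF) = 0x4; 0xE ⊕ 0x4 = 0xA.

P[2] = 0xA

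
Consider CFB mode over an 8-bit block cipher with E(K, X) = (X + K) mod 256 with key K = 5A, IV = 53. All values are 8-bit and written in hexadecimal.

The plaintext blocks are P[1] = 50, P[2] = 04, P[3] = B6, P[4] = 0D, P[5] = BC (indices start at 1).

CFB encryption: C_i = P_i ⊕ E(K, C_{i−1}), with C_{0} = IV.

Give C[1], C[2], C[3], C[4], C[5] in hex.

C[1]: E(K, 53) = AD; 50 ⊕ AD = FD.
C[2]: E(K, FD) = 57; 04 ⊕ 57 = 53.
C[3]: E(K, 53) = AD; B6 ⊕ AD = 1B.
C[4]: E(K, 1B) = 75; 0D ⊕ 75 = 78.
C[5]: E(K, 78) = D2; BC ⊕ D2 = 6E.

C[1] = FD, C[2] = 53, C[3] = 1B, C[4] = 78, C[5] = 6E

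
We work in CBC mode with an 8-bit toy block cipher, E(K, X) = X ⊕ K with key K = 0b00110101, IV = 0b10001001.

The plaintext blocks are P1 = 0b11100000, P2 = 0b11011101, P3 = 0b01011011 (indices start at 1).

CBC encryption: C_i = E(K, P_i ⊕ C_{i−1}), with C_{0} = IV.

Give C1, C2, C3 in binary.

C1: P1 ⊕ 0b10001001 = 0b01101001; E(K, 0b01101001) = 0b01011100.
C2: P2 ⊕ 0b01011100 = 0b10000001; E(K, 0b10000001) = 0b10110100.
C3: P3 ⊕ 0b10110100 = 0b11101111; E(K, 0b11101111) = 0b11011010.

C1 = 0b01011100, C2 = 0b10110100, C3 = 0b11011010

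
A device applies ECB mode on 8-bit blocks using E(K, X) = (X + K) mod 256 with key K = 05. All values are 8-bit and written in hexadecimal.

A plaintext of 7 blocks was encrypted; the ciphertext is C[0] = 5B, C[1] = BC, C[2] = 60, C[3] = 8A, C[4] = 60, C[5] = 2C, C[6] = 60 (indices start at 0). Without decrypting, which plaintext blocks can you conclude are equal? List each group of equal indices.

ECB encrypts each block independently with the same key, so equal ciphertext blocks imply equal plaintext blocks.
C[2] = C[4] = C[6] = 60, so P[2] = P[4] = P[6].

P[2] = P[4] = P[6]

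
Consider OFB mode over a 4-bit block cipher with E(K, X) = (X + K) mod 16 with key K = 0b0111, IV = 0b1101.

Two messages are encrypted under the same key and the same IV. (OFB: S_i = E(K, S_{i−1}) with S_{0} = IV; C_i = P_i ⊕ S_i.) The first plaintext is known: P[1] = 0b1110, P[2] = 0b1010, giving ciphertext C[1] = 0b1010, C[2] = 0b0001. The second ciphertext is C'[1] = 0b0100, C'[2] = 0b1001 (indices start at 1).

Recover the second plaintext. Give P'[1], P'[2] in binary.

In OFB with a reused IV, both messages share the same keystream S_i, so C_i ⊕ C'_i = P_i ⊕ P'_i and thus P'_i = P_i ⊕ C_i ⊕ C'_i.
P'[1]: 0b1110 ⊕ 0b1010 ⊕ 0b0100 = 0b0000.
P'[2]: 0b1010 ⊕ 0b0001 ⊕ 0b1001 = 0b0010.

P'[1] = 0b0000, P'[2] = 0b0010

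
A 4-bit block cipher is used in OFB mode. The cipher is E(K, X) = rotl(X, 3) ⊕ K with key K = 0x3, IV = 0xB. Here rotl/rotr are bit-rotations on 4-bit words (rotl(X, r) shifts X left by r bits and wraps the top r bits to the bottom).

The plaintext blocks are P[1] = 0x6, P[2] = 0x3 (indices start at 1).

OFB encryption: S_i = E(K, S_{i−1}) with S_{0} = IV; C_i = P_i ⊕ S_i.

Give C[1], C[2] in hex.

C[1]: S = E(K, 0xB) = 0xE; 0x6 ⊕ 0xE = 0x8.
C[2]: S = E(K, 0xE) = 0x4; 0x3 ⊕ 0x4 = 0x7.

C[1] = 0x8, C[2] = 0x7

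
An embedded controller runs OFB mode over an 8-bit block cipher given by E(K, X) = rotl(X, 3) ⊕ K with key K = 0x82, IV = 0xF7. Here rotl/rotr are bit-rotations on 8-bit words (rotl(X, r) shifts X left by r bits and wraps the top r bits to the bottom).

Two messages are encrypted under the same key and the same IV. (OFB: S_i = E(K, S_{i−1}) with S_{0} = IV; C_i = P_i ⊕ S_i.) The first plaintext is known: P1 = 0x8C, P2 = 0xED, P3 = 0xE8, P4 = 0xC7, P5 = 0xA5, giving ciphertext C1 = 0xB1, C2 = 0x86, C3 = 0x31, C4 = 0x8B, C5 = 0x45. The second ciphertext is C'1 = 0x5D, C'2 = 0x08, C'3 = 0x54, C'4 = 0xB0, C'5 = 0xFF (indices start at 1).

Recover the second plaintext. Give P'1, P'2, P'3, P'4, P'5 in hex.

In OFB with a reused IV, both messages share the same keystream S_i, so C_i ⊕ C'_i = P_i ⊕ P'_i and thus P'_i = P_i ⊕ C_i ⊕ C'_i.
P'1: 0x8C ⊕ 0xB1 ⊕ 0x5D = 0x60.
P'2: 0xED ⊕ 0x86 ⊕ 0x08 = 0x63.
P'3: 0xE8 ⊕ 0x31 ⊕ 0x54 = 0x8D.
P'4: 0xC7 ⊕ 0x8B ⊕ 0xB0 = 0xFC.
P'5: 0xA5 ⊕ 0x45 ⊕ 0xFF = 0x1F.

P'1 = 0x60, P'2 = 0x63, P'3 = 0x8D, P'4 = 0xFC, P'5 = 0x1F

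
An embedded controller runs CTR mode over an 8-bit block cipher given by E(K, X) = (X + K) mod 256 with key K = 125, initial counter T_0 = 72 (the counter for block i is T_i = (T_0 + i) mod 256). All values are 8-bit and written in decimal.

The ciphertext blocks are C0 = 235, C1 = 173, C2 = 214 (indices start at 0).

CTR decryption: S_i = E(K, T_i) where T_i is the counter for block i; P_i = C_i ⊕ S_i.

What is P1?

P1 = 107

P1: T = 73, S = E(K, T) = 198; 173 ⊕ 198 = 107.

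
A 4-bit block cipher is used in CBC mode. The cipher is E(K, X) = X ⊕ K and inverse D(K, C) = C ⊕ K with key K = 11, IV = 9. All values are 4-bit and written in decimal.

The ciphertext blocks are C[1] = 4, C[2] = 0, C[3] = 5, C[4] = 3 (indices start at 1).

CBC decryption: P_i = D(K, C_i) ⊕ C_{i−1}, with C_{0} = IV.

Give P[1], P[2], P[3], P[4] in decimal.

P[1] = 6, P[2] = 15, P[3] = 14, P[4] = 13

P[1]: D(K, 4) = 15; 15 ⊕ 9 = 6.
P[2]: D(K, 0) = 11; 11 ⊕ 4 = 15.
P[3]: D(K, 5) = 14; 14 ⊕ 0 = 14.
P[4]: D(K, 3) = 8; 8 ⊕ 5 = 13.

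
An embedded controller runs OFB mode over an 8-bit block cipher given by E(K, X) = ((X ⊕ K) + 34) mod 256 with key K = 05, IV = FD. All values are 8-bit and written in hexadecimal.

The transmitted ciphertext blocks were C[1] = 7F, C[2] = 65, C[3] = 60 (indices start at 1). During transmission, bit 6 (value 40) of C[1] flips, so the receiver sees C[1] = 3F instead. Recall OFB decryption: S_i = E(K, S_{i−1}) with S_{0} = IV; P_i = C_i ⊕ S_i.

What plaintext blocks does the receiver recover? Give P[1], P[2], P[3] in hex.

Only C[1] changed, to 3F. In OFB, a change in C_i flips the same bit in P_i only; the keystream is unaffected. Decrypting the received ciphertext:
P[1]: S = E(K, FD) = 2C; 3F ⊕ 2C = 13.
P[2]: S = E(K, 2C) = 5D; 65 ⊕ 5D = 38.
P[3]: S = E(K, 5D) = 8C; 60 ⊕ 8C = EC.
Blocks that differ from the original plaintext: P[1].

P[1] = 13, P[2] = 38, P[3] = EC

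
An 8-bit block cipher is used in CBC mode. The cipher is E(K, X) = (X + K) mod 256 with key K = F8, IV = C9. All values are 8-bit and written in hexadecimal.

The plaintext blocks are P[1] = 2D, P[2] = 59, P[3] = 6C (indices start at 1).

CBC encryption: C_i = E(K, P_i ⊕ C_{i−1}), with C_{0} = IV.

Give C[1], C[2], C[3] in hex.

C[1]: P[1] ⊕ C9 = E4; E(K, E4) = DC.
C[2]: P[2] ⊕ DC = 85; E(K, 85) = 7D.
C[3]: P[3] ⊕ 7D = 11; E(K, 11) = 09.

C[1] = DC, C[2] = 7D, C[3] = 09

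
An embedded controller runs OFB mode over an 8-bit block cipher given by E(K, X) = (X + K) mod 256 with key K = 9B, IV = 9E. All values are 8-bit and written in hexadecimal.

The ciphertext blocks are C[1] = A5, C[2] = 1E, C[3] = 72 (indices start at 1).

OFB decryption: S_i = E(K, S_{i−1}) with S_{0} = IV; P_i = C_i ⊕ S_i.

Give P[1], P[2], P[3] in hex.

P[1]: S = E(K, 9E) = 39; A5 ⊕ 39 = 9C.
P[2]: S = E(K, 39) = D4; 1E ⊕ D4 = CA.
P[3]: S = E(K, D4) = 6F; 72 ⊕ 6F = 1D.

P[1] = 9C, P[2] = CA, P[3] = 1D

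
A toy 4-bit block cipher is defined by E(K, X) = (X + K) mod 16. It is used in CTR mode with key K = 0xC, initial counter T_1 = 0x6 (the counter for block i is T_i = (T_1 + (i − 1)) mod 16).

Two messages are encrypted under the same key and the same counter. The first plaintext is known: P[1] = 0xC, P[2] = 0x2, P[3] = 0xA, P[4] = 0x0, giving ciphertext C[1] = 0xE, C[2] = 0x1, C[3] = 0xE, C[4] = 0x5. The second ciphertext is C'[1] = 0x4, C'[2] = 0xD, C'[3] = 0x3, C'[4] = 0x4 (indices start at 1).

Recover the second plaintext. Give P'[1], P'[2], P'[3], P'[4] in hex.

P'[1] = 0x6, P'[2] = 0xE, P'[3] = 0x7, P'[4] = 0x1

In CTR with a reused counter, both messages share the same keystream S_i, so C_i ⊕ C'_i = P_i ⊕ P'_i and thus P'_i = P_i ⊕ C_i ⊕ C'_i.
P'[1]: 0xC ⊕ 0xE ⊕ 0x4 = 0x6.
P'[2]: 0x2 ⊕ 0x1 ⊕ 0xD = 0xE.
P'[3]: 0xA ⊕ 0xE ⊕ 0x3 = 0x7.
P'[4]: 0x0 ⊕ 0x5 ⊕ 0x4 = 0x1.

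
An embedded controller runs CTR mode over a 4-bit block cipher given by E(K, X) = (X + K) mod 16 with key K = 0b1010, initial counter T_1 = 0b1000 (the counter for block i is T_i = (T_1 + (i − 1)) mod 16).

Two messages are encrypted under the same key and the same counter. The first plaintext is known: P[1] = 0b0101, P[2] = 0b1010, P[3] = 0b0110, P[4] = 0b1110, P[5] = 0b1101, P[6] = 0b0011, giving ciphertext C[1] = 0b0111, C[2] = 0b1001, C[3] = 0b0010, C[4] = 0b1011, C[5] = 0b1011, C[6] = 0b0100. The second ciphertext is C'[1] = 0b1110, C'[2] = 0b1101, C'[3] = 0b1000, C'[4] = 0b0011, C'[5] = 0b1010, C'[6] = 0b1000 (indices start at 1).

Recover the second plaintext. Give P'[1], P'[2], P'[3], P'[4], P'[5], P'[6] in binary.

In CTR with a reused counter, both messages share the same keystream S_i, so C_i ⊕ C'_i = P_i ⊕ P'_i and thus P'_i = P_i ⊕ C_i ⊕ C'_i.
P'[1]: 0b0101 ⊕ 0b0111 ⊕ 0b1110 = 0b1100.
P'[2]: 0b1010 ⊕ 0b1001 ⊕ 0b1101 = 0b1110.
P'[3]: 0b0110 ⊕ 0b0010 ⊕ 0b1000 = 0b1100.
P'[4]: 0b1110 ⊕ 0b1011 ⊕ 0b0011 = 0b0110.
P'[5]: 0b1101 ⊕ 0b1011 ⊕ 0b1010 = 0b1100.
P'[6]: 0b0011 ⊕ 0b0100 ⊕ 0b1000 = 0b1111.

P'[1] = 0b1100, P'[2] = 0b1110, P'[3] = 0b1100, P'[4] = 0b0110, P'[5] = 0b1100, P'[6] = 0b1111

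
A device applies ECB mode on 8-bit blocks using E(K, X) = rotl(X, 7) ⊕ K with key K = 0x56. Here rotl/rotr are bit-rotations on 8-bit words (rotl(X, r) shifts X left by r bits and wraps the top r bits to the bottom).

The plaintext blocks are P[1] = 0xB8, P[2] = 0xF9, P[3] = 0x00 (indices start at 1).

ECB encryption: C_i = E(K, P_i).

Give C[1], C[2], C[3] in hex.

C[1] = 0x0A, C[2] = 0xAA, C[3] = 0x56

C[1]: E(K, 0xB8) = 0x0A.
C[2]: E(K, 0xF9) = 0xAA.
C[3]: E(K, 0x00) = 0x56.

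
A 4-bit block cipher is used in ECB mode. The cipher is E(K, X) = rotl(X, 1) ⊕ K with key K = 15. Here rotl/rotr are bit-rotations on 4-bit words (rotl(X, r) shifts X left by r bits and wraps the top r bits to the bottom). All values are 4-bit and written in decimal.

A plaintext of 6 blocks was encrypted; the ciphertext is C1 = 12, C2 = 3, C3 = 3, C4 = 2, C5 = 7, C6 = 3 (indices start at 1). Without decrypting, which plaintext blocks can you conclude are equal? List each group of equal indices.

ECB encrypts each block independently with the same key, so equal ciphertext blocks imply equal plaintext blocks.
C2 = C3 = C6 = 3, so P2 = P3 = P6.

P2 = P3 = P6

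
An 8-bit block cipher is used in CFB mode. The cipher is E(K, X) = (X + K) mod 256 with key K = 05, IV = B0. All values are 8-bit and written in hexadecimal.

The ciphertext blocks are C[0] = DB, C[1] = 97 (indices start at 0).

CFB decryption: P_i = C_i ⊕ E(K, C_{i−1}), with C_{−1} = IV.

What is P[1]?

P[1] = 77

P[1]: E(K, DB) = E0; 97 ⊕ E0 = 77.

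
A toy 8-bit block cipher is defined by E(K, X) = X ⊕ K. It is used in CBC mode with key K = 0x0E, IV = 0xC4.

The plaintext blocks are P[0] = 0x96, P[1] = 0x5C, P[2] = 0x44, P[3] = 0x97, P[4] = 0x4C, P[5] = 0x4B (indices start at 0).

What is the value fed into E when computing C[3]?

0xD3

CBC encryption: C_i = E(K, P_i ⊕ C_{i−1}), with C_{−1} = IV.
C[0]: P[0] ⊕ 0xC4 = 0x52; E(K, 0x52) = 0x5C.
C[1]: P[1] ⊕ 0x5C = 0x00; E(K, 0x00) = 0x0E.
C[2]: P[2] ⊕ 0x0E = 0x4A; E(K, 0x4A) = 0x44.
C[3]: P[3] ⊕ 0x44 = 0xD3; E(K, 0xD3) = 0xDD.
So the input to E for block [3] is 0xD3.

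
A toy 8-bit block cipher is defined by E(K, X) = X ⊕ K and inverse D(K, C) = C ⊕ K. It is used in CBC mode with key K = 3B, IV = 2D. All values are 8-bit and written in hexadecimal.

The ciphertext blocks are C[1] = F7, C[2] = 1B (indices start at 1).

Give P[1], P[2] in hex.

CBC decryption: P_i = D(K, C_i) ⊕ C_{i−1}, with C_{0} = IV.
P[1]: D(K, F7) = CC; CC ⊕ 2D = E1.
P[2]: D(K, 1B) = 20; 20 ⊕ F7 = D7.

P[1] = E1, P[2] = D7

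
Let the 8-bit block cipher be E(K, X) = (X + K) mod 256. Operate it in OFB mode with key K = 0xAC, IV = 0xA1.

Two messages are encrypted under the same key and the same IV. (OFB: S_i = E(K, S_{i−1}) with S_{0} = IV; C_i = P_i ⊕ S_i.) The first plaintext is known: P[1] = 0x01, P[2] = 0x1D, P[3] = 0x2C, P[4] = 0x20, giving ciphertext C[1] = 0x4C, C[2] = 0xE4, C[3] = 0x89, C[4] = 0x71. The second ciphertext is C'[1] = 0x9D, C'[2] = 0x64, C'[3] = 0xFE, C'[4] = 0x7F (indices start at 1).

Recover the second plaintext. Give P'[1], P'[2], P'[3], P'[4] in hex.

P'[1] = 0xD0, P'[2] = 0x9D, P'[3] = 0x5B, P'[4] = 0x2E

In OFB with a reused IV, both messages share the same keystream S_i, so C_i ⊕ C'_i = P_i ⊕ P'_i and thus P'_i = P_i ⊕ C_i ⊕ C'_i.
P'[1]: 0x01 ⊕ 0x4C ⊕ 0x9D = 0xD0.
P'[2]: 0x1D ⊕ 0xE4 ⊕ 0x64 = 0x9D.
P'[3]: 0x2C ⊕ 0x89 ⊕ 0xFE = 0x5B.
P'[4]: 0x20 ⊕ 0x71 ⊕ 0x7F = 0x2E.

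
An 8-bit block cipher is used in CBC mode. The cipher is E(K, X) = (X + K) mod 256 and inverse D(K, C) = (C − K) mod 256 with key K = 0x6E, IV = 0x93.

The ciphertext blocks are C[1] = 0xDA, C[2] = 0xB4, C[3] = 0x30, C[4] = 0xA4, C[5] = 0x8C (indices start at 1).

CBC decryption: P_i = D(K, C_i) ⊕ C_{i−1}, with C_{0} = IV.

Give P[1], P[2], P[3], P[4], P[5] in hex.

P[1] = 0xFF, P[2] = 0x9C, P[3] = 0x76, P[4] = 0x06, P[5] = 0xBA

P[1]: D(K, 0xDA) = 0x6C; 0x6C ⊕ 0x93 = 0xFF.
P[2]: D(K, 0xB4) = 0x46; 0x46 ⊕ 0xDA = 0x9C.
P[3]: D(K, 0x30) = 0xC2; 0xC2 ⊕ 0xB4 = 0x76.
P[4]: D(K, 0xA4) = 0x36; 0x36 ⊕ 0x30 = 0x06.
P[5]: D(K, 0x8C) = 0x1E; 0x1E ⊕ 0xA4 = 0xBA.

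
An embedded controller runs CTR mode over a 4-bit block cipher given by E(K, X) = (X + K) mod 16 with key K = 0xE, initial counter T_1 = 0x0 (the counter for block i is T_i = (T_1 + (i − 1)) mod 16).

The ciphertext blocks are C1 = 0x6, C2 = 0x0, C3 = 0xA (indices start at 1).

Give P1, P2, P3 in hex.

CTR decryption: S_i = E(K, T_i) where T_i is the counter for block i; P_i = C_i ⊕ S_i.
P1: T = 0x0, S = E(K, T) = 0xE; 0x6 ⊕ 0xE = 0x8.
P2: T = 0x1, S = E(K, T) = 0xF; 0x0 ⊕ 0xF = 0xF.
P3: T = 0x2, S = E(K, T) = 0x0; 0xA ⊕ 0x0 = 0xA.

P1 = 0x8, P2 = 0xF, P3 = 0xA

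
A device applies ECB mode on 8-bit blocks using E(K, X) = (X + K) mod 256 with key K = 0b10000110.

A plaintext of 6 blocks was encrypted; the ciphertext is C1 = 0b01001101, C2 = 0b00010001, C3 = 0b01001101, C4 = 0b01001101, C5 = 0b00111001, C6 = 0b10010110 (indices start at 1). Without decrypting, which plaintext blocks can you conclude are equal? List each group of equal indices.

ECB encrypts each block independently with the same key, so equal ciphertext blocks imply equal plaintext blocks.
C1 = C3 = C4 = 0b01001101, so P1 = P3 = P4.

P1 = P3 = P4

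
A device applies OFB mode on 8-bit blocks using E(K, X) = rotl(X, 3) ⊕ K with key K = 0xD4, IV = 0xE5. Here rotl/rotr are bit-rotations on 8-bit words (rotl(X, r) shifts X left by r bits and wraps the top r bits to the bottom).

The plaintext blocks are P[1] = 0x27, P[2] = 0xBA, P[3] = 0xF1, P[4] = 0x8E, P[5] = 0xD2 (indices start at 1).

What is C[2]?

OFB encryption: S_i = E(K, S_{i−1}) with S_{0} = IV; C_i = P_i ⊕ S_i.
C[1]: S = E(K, 0xE5) = 0xFB; 0x27 ⊕ 0xFB = 0xDC.
C[2]: S = E(K, 0xFB) = 0x0B; 0xBA ⊕ 0x0B = 0xB1.

C[2] = 0xB1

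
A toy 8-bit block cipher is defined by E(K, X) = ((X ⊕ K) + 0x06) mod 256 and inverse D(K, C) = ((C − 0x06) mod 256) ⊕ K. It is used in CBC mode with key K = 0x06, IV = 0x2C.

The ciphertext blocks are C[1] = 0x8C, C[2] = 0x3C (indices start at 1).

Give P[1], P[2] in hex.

CBC decryption: P_i = D(K, C_i) ⊕ C_{i−1}, with C_{0} = IV.
P[1]: D(K, 0x8C) = 0x80; 0x80 ⊕ 0x2C = 0xAC.
P[2]: D(K, 0x3C) = 0x30; 0x30 ⊕ 0x8C = 0xBC.

P[1] = 0xAC, P[2] = 0xBC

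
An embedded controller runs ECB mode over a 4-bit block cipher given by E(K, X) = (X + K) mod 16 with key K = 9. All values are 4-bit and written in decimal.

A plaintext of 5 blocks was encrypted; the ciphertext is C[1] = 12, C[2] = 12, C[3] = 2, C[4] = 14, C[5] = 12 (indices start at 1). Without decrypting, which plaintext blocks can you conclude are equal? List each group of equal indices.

ECB encrypts each block independently with the same key, so equal ciphertext blocks imply equal plaintext blocks.
C[1] = C[2] = C[5] = 12, so P[1] = P[2] = P[5].

P[1] = P[2] = P[5]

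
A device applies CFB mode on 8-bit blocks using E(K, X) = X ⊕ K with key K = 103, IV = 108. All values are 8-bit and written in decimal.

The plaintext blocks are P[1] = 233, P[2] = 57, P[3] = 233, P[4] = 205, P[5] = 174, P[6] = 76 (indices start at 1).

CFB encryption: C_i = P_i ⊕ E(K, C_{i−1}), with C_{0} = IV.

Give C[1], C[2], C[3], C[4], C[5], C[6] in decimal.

C[1] = 226, C[2] = 188, C[3] = 50, C[4] = 152, C[5] = 81, C[6] = 122

C[1]: E(K, 108) = 11; 233 ⊕ 11 = 226.
C[2]: E(K, 226) = 133; 57 ⊕ 133 = 188.
C[3]: E(K, 188) = 219; 233 ⊕ 219 = 50.
C[4]: E(K, 50) = 85; 205 ⊕ 85 = 152.
C[5]: E(K, 152) = 255; 174 ⊕ 255 = 81.
C[6]: E(K, 81) = 54; 76 ⊕ 54 = 122.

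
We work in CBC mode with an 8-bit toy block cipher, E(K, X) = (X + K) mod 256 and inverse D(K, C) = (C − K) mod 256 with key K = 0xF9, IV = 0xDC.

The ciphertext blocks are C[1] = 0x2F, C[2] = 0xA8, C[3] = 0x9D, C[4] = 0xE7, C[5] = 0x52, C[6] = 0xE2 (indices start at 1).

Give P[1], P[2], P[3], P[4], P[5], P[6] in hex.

P[1] = 0xEA, P[2] = 0x80, P[3] = 0x0C, P[4] = 0x73, P[5] = 0xBE, P[6] = 0xBB

CBC decryption: P_i = D(K, C_i) ⊕ C_{i−1}, with C_{0} = IV.
P[1]: D(K, 0x2F) = 0x36; 0x36 ⊕ 0xDC = 0xEA.
P[2]: D(K, 0xA8) = 0xAF; 0xAF ⊕ 0x2F = 0x80.
P[3]: D(K, 0x9D) = 0xA4; 0xA4 ⊕ 0xA8 = 0x0C.
P[4]: D(K, 0xE7) = 0xEE; 0xEE ⊕ 0x9D = 0x73.
P[5]: D(K, 0x52) = 0x59; 0x59 ⊕ 0xE7 = 0xBE.
P[6]: D(K, 0xE2) = 0xE9; 0xE9 ⊕ 0x52 = 0xBB.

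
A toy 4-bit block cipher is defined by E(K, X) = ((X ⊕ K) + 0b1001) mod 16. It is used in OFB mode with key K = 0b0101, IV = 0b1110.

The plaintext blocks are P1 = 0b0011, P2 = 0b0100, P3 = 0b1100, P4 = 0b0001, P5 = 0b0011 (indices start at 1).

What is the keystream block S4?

OFB encryption: S_i = E(K, S_{i−1}) with S_{0} = IV; C_i = P_i ⊕ S_i.
C1: S = E(K, 0b1110) = 0b0100; 0b0011 ⊕ 0b0100 = 0b0111.
C2: S = E(K, 0b0100) = 0b1010; 0b0100 ⊕ 0b1010 = 0b1110.
C3: S = E(K, 0b1010) = 0b1000; 0b1100 ⊕ 0b1000 = 0b0100.
C4: S = E(K, 0b1000) = 0b0110; 0b0001 ⊕ 0b0110 = 0b0111.
So S4 = 0b0110.

0b0110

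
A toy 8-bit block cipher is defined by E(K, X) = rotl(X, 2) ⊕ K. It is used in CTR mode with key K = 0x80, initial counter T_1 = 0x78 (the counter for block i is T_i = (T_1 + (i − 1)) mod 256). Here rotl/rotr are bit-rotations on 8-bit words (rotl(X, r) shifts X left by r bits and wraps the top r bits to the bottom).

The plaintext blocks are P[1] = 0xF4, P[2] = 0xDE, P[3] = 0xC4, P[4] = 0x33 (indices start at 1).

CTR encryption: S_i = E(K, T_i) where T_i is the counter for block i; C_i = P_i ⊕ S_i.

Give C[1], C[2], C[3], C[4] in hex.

C[1] = 0x95, C[2] = 0xBB, C[3] = 0xAD, C[4] = 0x5E

C[1]: T = 0x78, S = E(K, T) = 0x61; 0xF4 ⊕ 0x61 = 0x95.
C[2]: T = 0x79, S = E(K, T) = 0x65; 0xDE ⊕ 0x65 = 0xBB.
C[3]: T = 0x7A, S = E(K, T) = 0x69; 0xC4 ⊕ 0x69 = 0xAD.
C[4]: T = 0x7B, S = E(K, T) = 0x6D; 0x33 ⊕ 0x6D = 0x5E.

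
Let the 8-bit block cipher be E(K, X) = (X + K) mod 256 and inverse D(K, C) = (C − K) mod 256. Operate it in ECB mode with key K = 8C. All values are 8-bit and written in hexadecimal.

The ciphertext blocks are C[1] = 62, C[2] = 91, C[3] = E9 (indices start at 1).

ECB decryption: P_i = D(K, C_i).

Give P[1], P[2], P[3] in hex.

P[1]: D(K, 62) = D6.
P[2]: D(K, 91) = 05.
P[3]: D(K, E9) = 5D.

P[1] = D6, P[2] = 05, P[3] = 5D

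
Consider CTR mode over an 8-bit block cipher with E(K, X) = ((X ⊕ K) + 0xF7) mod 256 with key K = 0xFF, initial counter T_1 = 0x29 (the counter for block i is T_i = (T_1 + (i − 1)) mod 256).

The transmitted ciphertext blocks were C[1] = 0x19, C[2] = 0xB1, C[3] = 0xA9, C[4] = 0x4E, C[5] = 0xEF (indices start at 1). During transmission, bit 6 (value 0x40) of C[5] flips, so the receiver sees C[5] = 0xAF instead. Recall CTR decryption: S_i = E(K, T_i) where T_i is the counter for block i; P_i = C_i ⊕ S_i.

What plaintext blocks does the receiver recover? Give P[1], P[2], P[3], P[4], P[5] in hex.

P[1] = 0xD4, P[2] = 0x7D, P[3] = 0x62, P[4] = 0x84, P[5] = 0x66

Only C[5] changed, to 0xAF. In CTR, a change in C_i flips the same bit in P_i only; the keystream is unaffected. Decrypting the received ciphertext:
P[1]: T = 0x29, S = E(K, T) = 0xCD; 0x19 ⊕ 0xCD = 0xD4.
P[2]: T = 0x2A, S = E(K, T) = 0xCC; 0xB1 ⊕ 0xCC = 0x7D.
P[3]: T = 0x2B, S = E(K, T) = 0xCB; 0xA9 ⊕ 0xCB = 0x62.
P[4]: T = 0x2C, S = E(K, T) = 0xCA; 0x4E ⊕ 0xCA = 0x84.
P[5]: T = 0x2D, S = E(K, T) = 0xC9; 0xAF ⊕ 0xC9 = 0x66.
Blocks that differ from the original plaintext: P[5].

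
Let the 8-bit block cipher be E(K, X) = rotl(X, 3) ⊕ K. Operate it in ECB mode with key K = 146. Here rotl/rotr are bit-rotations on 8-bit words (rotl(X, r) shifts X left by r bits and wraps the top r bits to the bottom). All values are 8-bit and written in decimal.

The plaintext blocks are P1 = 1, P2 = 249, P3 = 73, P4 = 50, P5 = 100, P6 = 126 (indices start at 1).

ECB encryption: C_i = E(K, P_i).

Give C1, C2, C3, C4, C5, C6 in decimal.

C1 = 154, C2 = 93, C3 = 216, C4 = 3, C5 = 177, C6 = 97

C1: E(K, 1) = 154.
C2: E(K, 249) = 93.
C3: E(K, 73) = 216.
C4: E(K, 50) = 3.
C5: E(K, 100) = 177.
C6: E(K, 126) = 97.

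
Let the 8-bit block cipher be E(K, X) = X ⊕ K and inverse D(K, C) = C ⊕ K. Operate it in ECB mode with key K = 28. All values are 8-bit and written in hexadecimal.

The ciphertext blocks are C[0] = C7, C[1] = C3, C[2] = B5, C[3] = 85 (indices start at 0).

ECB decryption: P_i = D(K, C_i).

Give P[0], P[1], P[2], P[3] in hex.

P[0]: D(K, C7) = EF.
P[1]: D(K, C3) = EB.
P[2]: D(K, B5) = 9D.
P[3]: D(K, 85) = AD.

P[0] = EF, P[1] = EB, P[2] = 9D, P[3] = AD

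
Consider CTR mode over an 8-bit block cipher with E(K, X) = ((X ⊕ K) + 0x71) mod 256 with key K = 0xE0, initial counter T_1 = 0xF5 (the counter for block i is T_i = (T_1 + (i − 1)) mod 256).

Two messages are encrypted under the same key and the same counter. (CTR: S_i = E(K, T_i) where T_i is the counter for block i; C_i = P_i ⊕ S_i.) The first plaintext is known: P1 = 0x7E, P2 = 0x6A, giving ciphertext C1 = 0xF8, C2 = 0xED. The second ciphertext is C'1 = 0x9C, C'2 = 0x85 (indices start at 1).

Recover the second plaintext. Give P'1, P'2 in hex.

In CTR with a reused counter, both messages share the same keystream S_i, so C_i ⊕ C'_i = P_i ⊕ P'_i and thus P'_i = P_i ⊕ C_i ⊕ C'_i.
P'1: 0x7E ⊕ 0xF8 ⊕ 0x9C = 0x1A.
P'2: 0x6A ⊕ 0xED ⊕ 0x85 = 0x02.

P'1 = 0x1A, P'2 = 0x02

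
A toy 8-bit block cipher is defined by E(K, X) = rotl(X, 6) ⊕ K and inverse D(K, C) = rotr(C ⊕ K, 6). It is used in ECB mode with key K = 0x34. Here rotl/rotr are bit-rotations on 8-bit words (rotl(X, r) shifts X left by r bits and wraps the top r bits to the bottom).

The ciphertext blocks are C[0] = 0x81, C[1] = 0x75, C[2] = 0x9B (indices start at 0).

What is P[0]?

P[0] = 0xD6

ECB decryption: P_i = D(K, C_i).
P[0]: D(K, 0x81) = 0xD6.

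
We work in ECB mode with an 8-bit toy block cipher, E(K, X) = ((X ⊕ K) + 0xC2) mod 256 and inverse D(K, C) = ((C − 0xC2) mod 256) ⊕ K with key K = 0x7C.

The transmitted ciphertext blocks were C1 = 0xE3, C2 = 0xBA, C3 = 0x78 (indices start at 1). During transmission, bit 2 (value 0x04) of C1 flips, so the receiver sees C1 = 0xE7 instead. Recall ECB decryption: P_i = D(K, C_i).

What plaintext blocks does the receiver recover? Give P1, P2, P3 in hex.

Only C1 changed, to 0xE7. In ECB, a change in C_i affects only P_i. Decrypting the received ciphertext:
P1: D(K, 0xE7) = 0x59.
P2: D(K, 0xBA) = 0x84.
P3: D(K, 0x78) = 0xCA.
Blocks that differ from the original plaintext: P1.

P1 = 0x59, P2 = 0x84, P3 = 0xCA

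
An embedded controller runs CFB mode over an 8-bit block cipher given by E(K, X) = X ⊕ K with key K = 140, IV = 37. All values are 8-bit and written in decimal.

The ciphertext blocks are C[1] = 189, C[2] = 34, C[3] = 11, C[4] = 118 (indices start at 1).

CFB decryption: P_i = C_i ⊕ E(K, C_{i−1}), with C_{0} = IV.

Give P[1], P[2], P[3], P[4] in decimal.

P[1]: E(K, 37) = 169; 189 ⊕ 169 = 20.
P[2]: E(K, 189) = 49; 34 ⊕ 49 = 19.
P[3]: E(K, 34) = 174; 11 ⊕ 174 = 165.
P[4]: E(K, 11) = 135; 118 ⊕ 135 = 241.

P[1] = 20, P[2] = 19, P[3] = 165, P[4] = 241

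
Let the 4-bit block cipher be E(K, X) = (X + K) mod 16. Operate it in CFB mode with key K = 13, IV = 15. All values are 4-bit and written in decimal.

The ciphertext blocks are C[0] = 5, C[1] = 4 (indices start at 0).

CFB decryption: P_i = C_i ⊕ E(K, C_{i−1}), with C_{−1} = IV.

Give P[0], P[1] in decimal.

P[0]: E(K, 15) = 12; 5 ⊕ 12 = 9.
P[1]: E(K, 5) = 2; 4 ⊕ 2 = 6.

P[0] = 9, P[1] = 6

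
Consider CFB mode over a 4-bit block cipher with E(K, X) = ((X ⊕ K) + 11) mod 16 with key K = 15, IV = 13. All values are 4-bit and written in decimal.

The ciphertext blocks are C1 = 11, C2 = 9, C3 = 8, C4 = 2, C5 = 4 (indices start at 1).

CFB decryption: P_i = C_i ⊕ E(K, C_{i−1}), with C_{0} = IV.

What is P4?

P4: E(K, 8) = 2; 2 ⊕ 2 = 0.

P4 = 0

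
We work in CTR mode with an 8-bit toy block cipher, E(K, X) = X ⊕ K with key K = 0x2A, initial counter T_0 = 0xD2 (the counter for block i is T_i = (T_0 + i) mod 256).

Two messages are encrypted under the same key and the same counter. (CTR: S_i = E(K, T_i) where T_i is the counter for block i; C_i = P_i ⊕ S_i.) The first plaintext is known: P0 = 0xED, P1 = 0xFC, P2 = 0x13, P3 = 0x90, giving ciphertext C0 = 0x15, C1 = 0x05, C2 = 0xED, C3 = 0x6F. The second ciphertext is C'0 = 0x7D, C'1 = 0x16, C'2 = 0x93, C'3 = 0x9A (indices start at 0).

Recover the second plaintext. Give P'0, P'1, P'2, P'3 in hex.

P'0 = 0x85, P'1 = 0xEF, P'2 = 0x6D, P'3 = 0x65

In CTR with a reused counter, both messages share the same keystream S_i, so C_i ⊕ C'_i = P_i ⊕ P'_i and thus P'_i = P_i ⊕ C_i ⊕ C'_i.
P'0: 0xED ⊕ 0x15 ⊕ 0x7D = 0x85.
P'1: 0xFC ⊕ 0x05 ⊕ 0x16 = 0xEF.
P'2: 0x13 ⊕ 0xED ⊕ 0x93 = 0x6D.
P'3: 0x90 ⊕ 0x6F ⊕ 0x9A = 0x65.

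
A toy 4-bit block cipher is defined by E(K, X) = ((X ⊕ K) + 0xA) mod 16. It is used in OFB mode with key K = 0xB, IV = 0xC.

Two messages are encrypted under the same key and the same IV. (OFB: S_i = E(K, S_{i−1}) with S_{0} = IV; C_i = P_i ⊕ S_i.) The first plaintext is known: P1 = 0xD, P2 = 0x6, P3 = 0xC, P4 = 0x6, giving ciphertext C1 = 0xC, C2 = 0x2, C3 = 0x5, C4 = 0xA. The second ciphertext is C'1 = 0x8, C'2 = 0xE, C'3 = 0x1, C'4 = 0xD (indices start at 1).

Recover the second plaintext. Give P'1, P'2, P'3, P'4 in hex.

In OFB with a reused IV, both messages share the same keystream S_i, so C_i ⊕ C'_i = P_i ⊕ P'_i and thus P'_i = P_i ⊕ C_i ⊕ C'_i.
P'1: 0xD ⊕ 0xC ⊕ 0x8 = 0x9.
P'2: 0x6 ⊕ 0x2 ⊕ 0xE = 0xA.
P'3: 0xC ⊕ 0x5 ⊕ 0x1 = 0x8.
P'4: 0x6 ⊕ 0xA ⊕ 0xD = 0x1.

P'1 = 0x9, P'2 = 0xA, P'3 = 0x8, P'4 = 0x1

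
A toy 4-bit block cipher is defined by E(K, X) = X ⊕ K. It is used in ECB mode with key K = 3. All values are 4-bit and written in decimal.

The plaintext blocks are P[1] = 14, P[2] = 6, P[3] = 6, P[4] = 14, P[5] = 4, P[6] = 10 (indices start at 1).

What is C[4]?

ECB encryption: C_i = E(K, P_i).
C[4]: E(K, 14) = 13.

C[4] = 13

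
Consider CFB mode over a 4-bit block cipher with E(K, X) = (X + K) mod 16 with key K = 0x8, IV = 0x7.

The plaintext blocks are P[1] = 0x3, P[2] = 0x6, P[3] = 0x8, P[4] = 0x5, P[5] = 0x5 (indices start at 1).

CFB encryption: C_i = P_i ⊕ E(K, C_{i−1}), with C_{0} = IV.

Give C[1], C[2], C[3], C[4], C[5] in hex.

C[1] = 0xC, C[2] = 0x2, C[3] = 0x2, C[4] = 0xF, C[5] = 0x2

C[1]: E(K, 0x7) = 0xF; 0x3 ⊕ 0xF = 0xC.
C[2]: E(K, 0xC) = 0x4; 0x6 ⊕ 0x4 = 0x2.
C[3]: E(K, 0x2) = 0xA; 0x8 ⊕ 0xA = 0x2.
C[4]: E(K, 0x2) = 0xA; 0x5 ⊕ 0xA = 0xF.
C[5]: E(K, 0xF) = 0x7; 0x5 ⊕ 0x7 = 0x2.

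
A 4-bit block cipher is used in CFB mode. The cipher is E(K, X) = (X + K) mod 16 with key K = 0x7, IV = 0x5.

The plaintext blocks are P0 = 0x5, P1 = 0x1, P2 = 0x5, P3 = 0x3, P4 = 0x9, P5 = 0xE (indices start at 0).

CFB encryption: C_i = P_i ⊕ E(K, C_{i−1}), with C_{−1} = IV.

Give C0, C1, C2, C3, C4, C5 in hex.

C0 = 0x9, C1 = 0x1, C2 = 0xD, C3 = 0x7, C4 = 0x7, C5 = 0x0

C0: E(K, 0x5) = 0xC; 0x5 ⊕ 0xC = 0x9.
C1: E(K, 0x9) = 0x0; 0x1 ⊕ 0x0 = 0x1.
C2: E(K, 0x1) = 0x8; 0x5 ⊕ 0x8 = 0xD.
C3: E(K, 0xD) = 0x4; 0x3 ⊕ 0x4 = 0x7.
C4: E(K, 0x7) = 0xE; 0x9 ⊕ 0xE = 0x7.
C5: E(K, 0x7) = 0xE; 0xE ⊕ 0xE = 0x0.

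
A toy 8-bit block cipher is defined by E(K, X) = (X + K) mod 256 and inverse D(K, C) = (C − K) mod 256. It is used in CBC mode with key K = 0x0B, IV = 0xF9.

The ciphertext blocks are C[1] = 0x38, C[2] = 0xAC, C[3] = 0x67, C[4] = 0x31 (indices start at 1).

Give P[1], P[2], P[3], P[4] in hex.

CBC decryption: P_i = D(K, C_i) ⊕ C_{i−1}, with C_{0} = IV.
P[1]: D(K, 0x38) = 0x2D; 0x2D ⊕ 0xF9 = 0xD4.
P[2]: D(K, 0xAC) = 0xA1; 0xA1 ⊕ 0x38 = 0x99.
P[3]: D(K, 0x67) = 0x5C; 0x5C ⊕ 0xAC = 0xF0.
P[4]: D(K, 0x31) = 0x26; 0x26 ⊕ 0x67 = 0x41.

P[1] = 0xD4, P[2] = 0x99, P[3] = 0xF0, P[4] = 0x41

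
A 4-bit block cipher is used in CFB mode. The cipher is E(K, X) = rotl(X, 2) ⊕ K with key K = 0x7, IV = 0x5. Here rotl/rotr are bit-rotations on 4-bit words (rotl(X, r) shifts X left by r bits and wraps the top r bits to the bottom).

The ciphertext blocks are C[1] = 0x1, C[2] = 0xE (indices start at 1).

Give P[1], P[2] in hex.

CFB decryption: P_i = C_i ⊕ E(K, C_{i−1}), with C_{0} = IV.
P[1]: E(K, 0x5) = 0x2; 0x1 ⊕ 0x2 = 0x3.
P[2]: E(K, 0x1) = 0x3; 0xE ⊕ 0x3 = 0xD.

P[1] = 0x3, P[2] = 0xD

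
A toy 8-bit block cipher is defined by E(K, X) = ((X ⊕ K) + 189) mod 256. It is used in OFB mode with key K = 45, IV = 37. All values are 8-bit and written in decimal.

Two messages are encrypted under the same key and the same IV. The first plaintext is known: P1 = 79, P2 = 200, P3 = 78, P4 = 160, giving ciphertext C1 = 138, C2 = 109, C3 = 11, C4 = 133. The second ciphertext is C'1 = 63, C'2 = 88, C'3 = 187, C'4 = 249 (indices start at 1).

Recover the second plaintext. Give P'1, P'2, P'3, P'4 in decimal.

In OFB with a reused IV, both messages share the same keystream S_i, so C_i ⊕ C'_i = P_i ⊕ P'_i and thus P'_i = P_i ⊕ C_i ⊕ C'_i.
P'1: 79 ⊕ 138 ⊕ 63 = 250.
P'2: 200 ⊕ 109 ⊕ 88 = 253.
P'3: 78 ⊕ 11 ⊕ 187 = 254.
P'4: 160 ⊕ 133 ⊕ 249 = 220.

P'1 = 250, P'2 = 253, P'3 = 254, P'4 = 220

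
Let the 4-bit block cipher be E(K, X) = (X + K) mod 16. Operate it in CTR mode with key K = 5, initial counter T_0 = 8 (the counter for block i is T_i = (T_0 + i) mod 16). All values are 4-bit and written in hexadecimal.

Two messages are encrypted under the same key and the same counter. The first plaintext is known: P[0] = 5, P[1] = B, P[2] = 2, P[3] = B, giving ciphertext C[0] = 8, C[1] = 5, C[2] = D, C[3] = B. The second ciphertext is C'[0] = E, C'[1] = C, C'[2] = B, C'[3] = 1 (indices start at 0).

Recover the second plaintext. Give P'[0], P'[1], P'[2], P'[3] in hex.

P'[0] = 3, P'[1] = 2, P'[2] = 4, P'[3] = 1

In CTR with a reused counter, both messages share the same keystream S_i, so C_i ⊕ C'_i = P_i ⊕ P'_i and thus P'_i = P_i ⊕ C_i ⊕ C'_i.
P'[0]: 5 ⊕ 8 ⊕ E = 3.
P'[1]: B ⊕ 5 ⊕ C = 2.
P'[2]: 2 ⊕ D ⊕ B = 4.
P'[3]: B ⊕ B ⊕ 1 = 1.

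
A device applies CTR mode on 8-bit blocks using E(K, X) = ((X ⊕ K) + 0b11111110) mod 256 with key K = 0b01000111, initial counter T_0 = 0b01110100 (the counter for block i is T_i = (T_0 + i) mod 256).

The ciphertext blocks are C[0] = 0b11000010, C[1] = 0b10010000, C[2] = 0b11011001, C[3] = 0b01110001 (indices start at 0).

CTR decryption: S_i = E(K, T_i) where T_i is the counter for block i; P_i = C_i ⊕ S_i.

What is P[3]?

P[3] = 0b01011111

P[3]: T = 0b01110111, S = E(K, T) = 0b00101110; 0b01110001 ⊕ 0b00101110 = 0b01011111.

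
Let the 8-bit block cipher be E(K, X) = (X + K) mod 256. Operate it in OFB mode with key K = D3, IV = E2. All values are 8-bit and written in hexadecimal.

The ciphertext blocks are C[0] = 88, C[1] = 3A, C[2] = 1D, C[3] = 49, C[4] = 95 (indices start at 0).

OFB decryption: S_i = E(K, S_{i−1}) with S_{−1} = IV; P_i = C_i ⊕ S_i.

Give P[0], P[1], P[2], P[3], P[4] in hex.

P[0] = 3D, P[1] = B2, P[2] = 46, P[3] = 67, P[4] = 94

P[0]: S = E(K, E2) = B5; 88 ⊕ B5 = 3D.
P[1]: S = E(K, B5) = 88; 3A ⊕ 88 = B2.
P[2]: S = E(K, 88) = 5B; 1D ⊕ 5B = 46.
P[3]: S = E(K, 5B) = 2E; 49 ⊕ 2E = 67.
P[4]: S = E(K, 2E) = 01; 95 ⊕ 01 = 94.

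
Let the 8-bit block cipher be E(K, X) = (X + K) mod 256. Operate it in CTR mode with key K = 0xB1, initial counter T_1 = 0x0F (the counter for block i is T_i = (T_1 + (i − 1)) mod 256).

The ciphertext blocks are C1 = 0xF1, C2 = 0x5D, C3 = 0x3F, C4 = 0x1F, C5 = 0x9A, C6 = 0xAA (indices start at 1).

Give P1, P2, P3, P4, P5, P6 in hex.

P1 = 0x31, P2 = 0x9C, P3 = 0xFD, P4 = 0xDC, P5 = 0x5E, P6 = 0x6F

CTR decryption: S_i = E(K, T_i) where T_i is the counter for block i; P_i = C_i ⊕ S_i.
P1: T = 0x0F, S = E(K, T) = 0xC0; 0xF1 ⊕ 0xC0 = 0x31.
P2: T = 0x10, S = E(K, T) = 0xC1; 0x5D ⊕ 0xC1 = 0x9C.
P3: T = 0x11, S = E(K, T) = 0xC2; 0x3F ⊕ 0xC2 = 0xFD.
P4: T = 0x12, S = E(K, T) = 0xC3; 0x1F ⊕ 0xC3 = 0xDC.
P5: T = 0x13, S = E(K, T) = 0xC4; 0x9A ⊕ 0xC4 = 0x5E.
P6: T = 0x14, S = E(K, T) = 0xC5; 0xAA ⊕ 0xC5 = 0x6F.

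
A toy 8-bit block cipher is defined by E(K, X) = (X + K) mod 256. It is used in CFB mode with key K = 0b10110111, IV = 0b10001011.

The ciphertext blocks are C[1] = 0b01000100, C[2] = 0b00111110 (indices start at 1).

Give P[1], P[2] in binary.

P[1] = 0b00000110, P[2] = 0b11000101

CFB decryption: P_i = C_i ⊕ E(K, C_{i−1}), with C_{0} = IV.
P[1]: E(K, 0b10001011) = 0b01000010; 0b01000100 ⊕ 0b01000010 = 0b00000110.
P[2]: E(K, 0b01000100) = 0b11111011; 0b00111110 ⊕ 0b11111011 = 0b11000101.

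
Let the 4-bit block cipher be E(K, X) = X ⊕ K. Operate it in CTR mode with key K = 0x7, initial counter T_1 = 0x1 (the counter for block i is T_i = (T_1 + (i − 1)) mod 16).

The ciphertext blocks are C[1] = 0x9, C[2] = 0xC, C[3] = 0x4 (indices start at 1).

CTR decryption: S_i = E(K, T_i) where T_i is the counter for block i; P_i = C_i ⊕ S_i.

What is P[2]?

P[2] = 0x9

P[2]: T = 0x2, S = E(K, T) = 0x5; 0xC ⊕ 0x5 = 0x9.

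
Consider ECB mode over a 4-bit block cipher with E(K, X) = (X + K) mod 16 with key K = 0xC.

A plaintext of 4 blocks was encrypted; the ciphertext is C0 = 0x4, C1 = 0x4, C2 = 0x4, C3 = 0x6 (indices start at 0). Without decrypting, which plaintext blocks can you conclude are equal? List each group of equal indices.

ECB encrypts each block independently with the same key, so equal ciphertext blocks imply equal plaintext blocks.
C0 = C1 = C2 = 0x4, so P0 = P1 = P2.

P0 = P1 = P2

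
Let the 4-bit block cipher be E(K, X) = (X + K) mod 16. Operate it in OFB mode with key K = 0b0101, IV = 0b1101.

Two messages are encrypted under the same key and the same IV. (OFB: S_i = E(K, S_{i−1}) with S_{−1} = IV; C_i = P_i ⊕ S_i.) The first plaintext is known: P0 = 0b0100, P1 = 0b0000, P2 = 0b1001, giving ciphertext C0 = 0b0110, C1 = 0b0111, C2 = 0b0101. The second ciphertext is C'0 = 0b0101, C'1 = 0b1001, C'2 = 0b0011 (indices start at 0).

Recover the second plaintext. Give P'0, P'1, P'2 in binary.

P'0 = 0b0111, P'1 = 0b1110, P'2 = 0b1111

In OFB with a reused IV, both messages share the same keystream S_i, so C_i ⊕ C'_i = P_i ⊕ P'_i and thus P'_i = P_i ⊕ C_i ⊕ C'_i.
P'0: 0b0100 ⊕ 0b0110 ⊕ 0b0101 = 0b0111.
P'1: 0b0000 ⊕ 0b0111 ⊕ 0b1001 = 0b1110.
P'2: 0b1001 ⊕ 0b0101 ⊕ 0b0011 = 0b1111.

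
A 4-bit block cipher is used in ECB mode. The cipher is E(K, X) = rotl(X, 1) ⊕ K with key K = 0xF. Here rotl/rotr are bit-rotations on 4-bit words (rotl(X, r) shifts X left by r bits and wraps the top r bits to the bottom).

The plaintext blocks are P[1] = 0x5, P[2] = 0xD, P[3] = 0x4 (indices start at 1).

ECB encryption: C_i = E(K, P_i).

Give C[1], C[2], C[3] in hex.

C[1] = 0x5, C[2] = 0x4, C[3] = 0x7

C[1]: E(K, 0x5) = 0x5.
C[2]: E(K, 0xD) = 0x4.
C[3]: E(K, 0x4) = 0x7.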